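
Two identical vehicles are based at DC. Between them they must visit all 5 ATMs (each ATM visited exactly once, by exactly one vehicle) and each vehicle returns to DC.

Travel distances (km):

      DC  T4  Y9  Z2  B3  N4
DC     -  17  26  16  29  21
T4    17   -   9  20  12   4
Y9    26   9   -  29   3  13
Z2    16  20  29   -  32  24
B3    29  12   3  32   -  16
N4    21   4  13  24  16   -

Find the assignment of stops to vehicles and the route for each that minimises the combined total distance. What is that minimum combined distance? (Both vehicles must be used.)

98 km — the smallest possible combined total.

Check every non-empty split of the stops between the two vehicles; for each half take its own optimal tour:
  {T4} + {Y9, Z2, B3, N4}: 34 + 85 = 119
  {Y9} + {T4, Z2, B3, N4}: 52 + 85 = 137
  {T4, Y9} + {Z2, B3, N4}: 52 + 85 = 137
  {Z2} + {T4, Y9, B3, N4}: 32 + 66 = 98
  {T4, Z2} + {Y9, B3, N4}: 53 + 66 = 119
  {Y9, Z2} + {T4, B3, N4}: 71 + 66 = 137
  … (15 splits in total)
Best: vehicle 1 DC → Z2 → DC = 32; vehicle 2 DC → T4 → Y9 → B3 → N4 → DC = 66; combined 98.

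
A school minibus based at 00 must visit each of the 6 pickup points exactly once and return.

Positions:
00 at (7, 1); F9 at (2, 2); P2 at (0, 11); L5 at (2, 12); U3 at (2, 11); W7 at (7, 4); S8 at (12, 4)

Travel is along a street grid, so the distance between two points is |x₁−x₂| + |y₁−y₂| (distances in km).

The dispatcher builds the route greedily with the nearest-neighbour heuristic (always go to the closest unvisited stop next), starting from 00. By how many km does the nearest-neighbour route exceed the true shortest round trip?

00: W7=3, F9=6, S8=8, U3=15, L5=16, P2=17 ⇒ W7
W7: S8=5, F9=7, U3=12, L5=13, P2=14 ⇒ S8
S8: F9=12, U3=17, L5=18, P2=19 ⇒ F9
F9: U3=9, L5=10, P2=11 ⇒ U3
U3: L5=1, P2=2 ⇒ L5
L5: P2=3 ⇒ P2
NN route 00 → W7 → S8 → F9 → U3 → L5 → P2 → 00 costs 50.
Optimal: 00 → F9 → P2 → L5 → U3 → W7 → S8 → 00 costs 46 (by enumerating all 360 distinct tours).
Excess = 50 − 46 = 4.

The nearest-neighbour route is 4 km longer than optimal.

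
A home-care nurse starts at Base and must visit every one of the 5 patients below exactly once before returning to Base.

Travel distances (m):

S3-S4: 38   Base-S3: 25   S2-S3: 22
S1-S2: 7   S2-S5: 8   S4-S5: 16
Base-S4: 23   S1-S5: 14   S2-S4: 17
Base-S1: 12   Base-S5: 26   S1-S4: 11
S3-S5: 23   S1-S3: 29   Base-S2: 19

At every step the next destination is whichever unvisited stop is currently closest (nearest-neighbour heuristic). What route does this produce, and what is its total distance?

Base → [S1:12 / S2:19 / S4:23 / S3:25 / S5:26] → S1 (12)
S1 → [S2:7 / S4:11 / S5:14 / S3:29] → S2 (7)
S2 → [S5:8 / S4:17 / S3:22] → S5 (8)
S5 → [S4:16 / S3:23] → S4 (16)
S4 → [S3:38] → S3 (38)
Return S3→Base: 25.
Total = 12 + 7 + 8 + 16 + 38 + 25 = 106.

Nearest-neighbour total = 106 m; route Base → S1 → S2 → S5 → S4 → S3 → Base.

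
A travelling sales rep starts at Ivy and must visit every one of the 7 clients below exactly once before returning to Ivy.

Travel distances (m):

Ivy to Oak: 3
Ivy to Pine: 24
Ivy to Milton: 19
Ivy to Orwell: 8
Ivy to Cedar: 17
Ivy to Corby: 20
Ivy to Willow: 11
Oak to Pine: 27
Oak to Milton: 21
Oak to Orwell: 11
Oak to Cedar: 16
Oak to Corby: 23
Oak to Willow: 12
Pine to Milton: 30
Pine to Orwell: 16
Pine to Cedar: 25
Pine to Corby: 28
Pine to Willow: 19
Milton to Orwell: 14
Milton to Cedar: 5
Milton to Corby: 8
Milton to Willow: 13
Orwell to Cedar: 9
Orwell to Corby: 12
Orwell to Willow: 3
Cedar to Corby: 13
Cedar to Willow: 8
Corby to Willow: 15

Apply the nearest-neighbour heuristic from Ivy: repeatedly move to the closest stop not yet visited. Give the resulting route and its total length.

Nearest-neighbour total = 90 m; route Ivy → Oak → Orwell → Willow → Cedar → Milton → Corby → Pine → Ivy.

At Ivy the remaining stops are Oak 3, Orwell 8, Willow 11, Cedar 17, Milton 19, Corby 20, Pine 24; go to Oak.
At Oak the remaining stops are Orwell 11, Willow 12, Cedar 16, Milton 21, Corby 23, Pine 27; go to Orwell.
At Orwell the remaining stops are Willow 3, Cedar 9, Corby 12, Milton 14, Pine 16; go to Willow.
At Willow the remaining stops are Cedar 8, Milton 13, Corby 15, Pine 19; go to Cedar.
At Cedar the remaining stops are Milton 5, Corby 13, Pine 25; go to Milton.
At Milton the remaining stops are Corby 8, Pine 30; go to Corby.
At Corby the remaining stops are Pine 28; go to Pine.
Return Pine→Ivy: 24.
Total = 3 + 11 + 3 + 8 + 5 + 8 + 28 + 24 = 90.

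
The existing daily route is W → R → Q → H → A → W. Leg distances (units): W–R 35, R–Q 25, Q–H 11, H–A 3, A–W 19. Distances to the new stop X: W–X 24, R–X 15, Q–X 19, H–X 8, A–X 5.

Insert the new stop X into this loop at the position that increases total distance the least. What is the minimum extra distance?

+4 — insert X between W and R.

Insertion cost between consecutive stops i–j is d(i,X) + d(X,j) − d(i,j):
  between W and R: 24 + 15 − 35 = 4
  between R and Q: 15 + 19 − 25 = 9
  between Q and H: 19 + 8 − 11 = 16
  between H and A: 8 + 5 − 3 = 10
  between A and W: 5 + 24 − 19 = 10
Cheapest insertion is between W and R, adding 4.
New total = 93 + 4 = 97.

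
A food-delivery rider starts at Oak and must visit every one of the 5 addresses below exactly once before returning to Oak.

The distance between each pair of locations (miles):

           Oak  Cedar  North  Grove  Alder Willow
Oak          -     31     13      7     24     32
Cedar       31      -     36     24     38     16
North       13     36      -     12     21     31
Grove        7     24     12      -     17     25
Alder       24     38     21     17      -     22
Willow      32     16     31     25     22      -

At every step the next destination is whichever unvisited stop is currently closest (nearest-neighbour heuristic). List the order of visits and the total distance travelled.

From Oak: distances to unvisited — Grove=7, North=13, Alder=24, Cedar=31, Willow=32. Nearest is Grove (7).
From Grove: distances to unvisited — North=12, Alder=17, Cedar=24, Willow=25. Nearest is North (12).
From North: distances to unvisited — Alder=21, Willow=31, Cedar=36. Nearest is Alder (21).
From Alder: distances to unvisited — Willow=22, Cedar=38. Nearest is Willow (22).
From Willow: distances to unvisited — Cedar=16. Nearest is Cedar (16).
Return Cedar→Oak: 31.
Total = 7 + 12 + 21 + 22 + 16 + 31 = 109.

Nearest-neighbour total = 109 miles; route Oak → Grove → North → Alder → Willow → Cedar → Oak.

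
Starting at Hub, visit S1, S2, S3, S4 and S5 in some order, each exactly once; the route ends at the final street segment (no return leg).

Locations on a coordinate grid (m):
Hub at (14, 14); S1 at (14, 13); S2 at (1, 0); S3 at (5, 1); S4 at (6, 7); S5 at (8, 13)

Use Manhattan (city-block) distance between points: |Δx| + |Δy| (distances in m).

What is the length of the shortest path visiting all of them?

Shortest open route: 27 m.

There are 5! = 120 possible orderings.
Hub - S1 - S2 - S3 - S4 - S5: 1+26+5+7+8 = 47
Hub - S1 - S2 - S3 - S5 - S4: 1+26+5+15+8 = 55
Hub - S1 - S2 - S4 - S3 - S5: 1+26+12+7+15 = 61
Hub - S1 - S2 - S4 - S5 - S3: 1+26+12+8+15 = 62
Hub - S1 - S2 - S5 - S3 - S4: 1+26+20+15+7 = 69
Hub - S1 - S2 - S5 - S4 - S3: 1+26+20+8+7 = 62
Hub - S1 - S3 - S2 - S4 - S5: 1+21+5+12+8 = 47
Hub - S1 - S3 - S2 - S5 - S4: 1+21+5+20+8 = 55
Hub - S1 - S3 - S4 - S2 - S5: 1+21+7+12+20 = 61
Hub - S1 - S3 - S4 - S5 - S2: 1+21+7+8+20 = 57
Hub - S1 - S3 - S5 - S2 - S4: 1+21+15+20+12 = 69
Hub - S1 - S3 - S5 - S4 - S2: 1+21+15+8+12 = 57
Hub - S1 - S4 - S2 - S3 - S5: 1+14+12+5+15 = 47
Hub - S1 - S4 - S2 - S5 - S3: 1+14+12+20+15 = 62
… (106 more)
Hub - S1 - S5 - S4 - S3 - S2: 1+6+8+7+5 = 27  ← best
The minimum is 27.
One shortest path: Hub → S1 → S5 → S4 → S3 → S2.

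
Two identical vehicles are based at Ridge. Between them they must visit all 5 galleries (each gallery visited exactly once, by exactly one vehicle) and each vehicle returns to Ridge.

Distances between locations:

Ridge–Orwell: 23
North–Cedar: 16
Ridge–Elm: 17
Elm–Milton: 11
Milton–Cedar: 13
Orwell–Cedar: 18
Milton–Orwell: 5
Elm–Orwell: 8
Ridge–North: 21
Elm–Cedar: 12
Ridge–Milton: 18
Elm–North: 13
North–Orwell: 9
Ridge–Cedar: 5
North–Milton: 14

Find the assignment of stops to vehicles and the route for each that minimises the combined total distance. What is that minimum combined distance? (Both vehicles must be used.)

Try each way of splitting the stops between the two vehicles (each non-empty) and, for each split, find the best tour for each vehicle:
  {Elm} + {North, Milton, Orwell, Cedar}: 34 + 53 = 87
  {North} + {Elm, Milton, Orwell, Cedar}: 42 + 48 = 90
  {Elm, North} + {Milton, Orwell, Cedar}: 51 + 46 = 97
  {Milton} + {Elm, North, Orwell, Cedar}: 36 + 55 = 91
  {Elm, Milton} + {North, Orwell, Cedar}: 46 + 53 = 99
  {North, Milton} + {Elm, Orwell, Cedar}: 53 + 48 = 101
  … (15 splits in total)
  {Elm, North, Milton, Orwell} + {Cedar}: 62 + 10 = 72  ← best
Best: vehicle 1 Ridge → Elm → North → Orwell → Milton → Ridge = 62; vehicle 2 Ridge → Cedar → Ridge = 10; combined 72.

72 — the smallest possible combined total.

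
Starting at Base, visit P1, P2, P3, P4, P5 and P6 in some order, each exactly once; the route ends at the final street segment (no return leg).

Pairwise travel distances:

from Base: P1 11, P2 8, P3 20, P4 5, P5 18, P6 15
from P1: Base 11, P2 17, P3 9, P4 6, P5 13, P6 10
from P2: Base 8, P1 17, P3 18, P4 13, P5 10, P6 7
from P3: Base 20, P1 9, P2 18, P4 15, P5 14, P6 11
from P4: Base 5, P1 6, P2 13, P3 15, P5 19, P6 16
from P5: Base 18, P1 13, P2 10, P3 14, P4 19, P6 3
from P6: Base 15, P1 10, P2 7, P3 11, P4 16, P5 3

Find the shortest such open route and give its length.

Minimum one-way distance = 44.

There are 6! = 720 possible orderings.
Base → P1 → P2 → P3 → P4 → P5 → P6: 11+17+18+15+19+3 = 83
Base → P1 → P2 → P3 → P4 → P6 → P5: 11+17+18+15+16+3 = 80
Base → P1 → P2 → P3 → P5 → P4 → P6: 11+17+18+14+19+16 = 95
Base → P1 → P2 → P3 → P5 → P6 → P4: 11+17+18+14+3+16 = 79
Base → P1 → P2 → P3 → P6 → P4 → P5: 11+17+18+11+16+19 = 92
Base → P1 → P2 → P3 → P6 → P5 → P4: 11+17+18+11+3+19 = 79
Base → P1 → P2 → P4 → P3 → P5 → P6: 11+17+13+15+14+3 = 73
Base → P1 → P2 → P4 → P3 → P6 → P5: 11+17+13+15+11+3 = 70
… (712 more)
Base → P4 → P1 → P3 → P5 → P6 → P2: 5+6+9+14+3+7 = 44  ← best
The minimum is 44.
One shortest path: Base → P4 → P1 → P3 → P5 → P6 → P2.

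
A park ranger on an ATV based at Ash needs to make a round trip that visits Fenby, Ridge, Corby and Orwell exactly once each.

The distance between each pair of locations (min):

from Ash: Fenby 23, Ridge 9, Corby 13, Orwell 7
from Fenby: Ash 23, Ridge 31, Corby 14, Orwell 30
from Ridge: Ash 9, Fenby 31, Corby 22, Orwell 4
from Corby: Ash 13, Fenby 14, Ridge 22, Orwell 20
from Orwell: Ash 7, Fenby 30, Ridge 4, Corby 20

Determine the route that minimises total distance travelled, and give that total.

With 4 stops there are 4!/2 = 12 distinct round trips (a route and its reverse cost the same).
Ash - Fenby - Ridge - Corby - Orwell - Ash: 23+31+22+20+7 = 103
Ash - Fenby - Ridge - Orwell - Corby - Ash: 23+31+4+20+13 = 91
Ash - Fenby - Corby - Ridge - Orwell - Ash: 23+14+22+4+7 = 70
Ash - Fenby - Corby - Orwell - Ridge - Ash: 23+14+20+4+9 = 70
Ash - Fenby - Orwell - Ridge - Corby - Ash: 23+30+4+22+13 = 92
Ash - Fenby - Orwell - Corby - Ridge - Ash: 23+30+20+22+9 = 104
Ash - Ridge - Fenby - Corby - Orwell - Ash: 9+31+14+20+7 = 81
Ash - Ridge - Fenby - Orwell - Corby - Ash: 9+31+30+20+13 = 103
Ash - Ridge - Corby - Fenby - Orwell - Ash: 9+22+14+30+7 = 82
Ash - Ridge - Orwell - Fenby - Corby - Ash: 9+4+30+14+13 = 70
Ash - Corby - Fenby - Ridge - Orwell - Ash: 13+14+31+4+7 = 69
Ash - Corby - Ridge - Fenby - Orwell - Ash: 13+22+31+30+7 = 103
The minimum is 69.
One optimal route: Ash → Corby → Fenby → Ridge → Orwell → Ash (or its reverse).

Minimum total distance: 69 min.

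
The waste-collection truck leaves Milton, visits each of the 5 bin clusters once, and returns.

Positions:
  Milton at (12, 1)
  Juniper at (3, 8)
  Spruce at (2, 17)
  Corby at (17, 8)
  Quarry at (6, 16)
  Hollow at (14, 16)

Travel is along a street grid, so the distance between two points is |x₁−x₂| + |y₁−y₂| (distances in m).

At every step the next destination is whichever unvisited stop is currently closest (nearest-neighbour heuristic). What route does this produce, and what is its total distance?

62 m along Milton → Corby → Hollow → Quarry → Spruce → Juniper → Milton.

At Milton the remaining stops are Corby 12, Juniper 16, Hollow 17, Quarry 21, Spruce 26; go to Corby.
At Corby the remaining stops are Hollow 11, Juniper 14, Quarry 19, Spruce 24; go to Hollow.
At Hollow the remaining stops are Quarry 8, Spruce 13, Juniper 19; go to Quarry.
At Quarry the remaining stops are Spruce 5, Juniper 11; go to Spruce.
At Spruce the remaining stops are Juniper 10; go to Juniper.
Return Juniper→Milton: 16.
Total = 12 + 11 + 8 + 5 + 10 + 16 = 62.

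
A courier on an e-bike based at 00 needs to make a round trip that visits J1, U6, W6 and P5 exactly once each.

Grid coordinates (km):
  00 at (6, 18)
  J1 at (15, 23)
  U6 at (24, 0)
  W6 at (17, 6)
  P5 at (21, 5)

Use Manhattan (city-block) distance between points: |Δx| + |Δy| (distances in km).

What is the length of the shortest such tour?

With 4 stops there are 4!/2 = 12 distinct round trips (a route and its reverse cost the same).
00 → J1 → U6 → W6 → P5 → 00: 14+32+13+5+28 = 92
00 → J1 → U6 → P5 → W6 → 00: 14+32+8+5+23 = 82
00 → J1 → W6 → U6 → P5 → 00: 14+19+13+8+28 = 82
00 → J1 → W6 → P5 → U6 → 00: 14+19+5+8+36 = 82
00 → J1 → P5 → U6 → W6 → 00: 14+24+8+13+23 = 82
00 → J1 → P5 → W6 → U6 → 00: 14+24+5+13+36 = 92
00 → U6 → J1 → W6 → P5 → 00: 36+32+19+5+28 = 120
00 → U6 → J1 → P5 → W6 → 00: 36+32+24+5+23 = 120
00 → U6 → W6 → J1 → P5 → 00: 36+13+19+24+28 = 120
00 → U6 → P5 → J1 → W6 → 00: 36+8+24+19+23 = 110
00 → W6 → J1 → U6 → P5 → 00: 23+19+32+8+28 = 110
00 → W6 → U6 → J1 → P5 → 00: 23+13+32+24+28 = 120
The minimum is 82.
One optimal route: 00 → J1 → U6 → P5 → W6 → 00 (or its reverse).

Shortest round trip = 82 km.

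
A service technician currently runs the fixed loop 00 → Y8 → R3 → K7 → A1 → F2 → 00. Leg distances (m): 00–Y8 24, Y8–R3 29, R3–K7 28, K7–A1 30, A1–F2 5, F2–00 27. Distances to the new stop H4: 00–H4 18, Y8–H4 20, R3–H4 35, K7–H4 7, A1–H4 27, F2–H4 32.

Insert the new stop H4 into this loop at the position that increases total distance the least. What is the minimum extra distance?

Insertion cost between consecutive stops i–j is d(i,H4) + d(H4,j) − d(i,j):
  between 00 and Y8: 18 + 20 − 24 = 14
  between Y8 and R3: 20 + 35 − 29 = 26
  between R3 and K7: 35 + 7 − 28 = 14
  between K7 and A1: 7 + 27 − 30 = 4
  between A1 and F2: 27 + 32 − 5 = 54
  between F2 and 00: 32 + 18 − 27 = 23
Cheapest insertion is between K7 and A1, adding 4.
New total = 143 + 4 = 147.

+4 m — insert H4 between K7 and A1.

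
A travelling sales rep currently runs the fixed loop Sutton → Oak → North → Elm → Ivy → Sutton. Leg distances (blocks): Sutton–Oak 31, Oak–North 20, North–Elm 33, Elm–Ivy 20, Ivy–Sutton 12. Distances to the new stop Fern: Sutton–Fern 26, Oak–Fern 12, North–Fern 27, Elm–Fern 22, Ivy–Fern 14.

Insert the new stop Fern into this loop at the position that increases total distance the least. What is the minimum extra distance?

Insertion cost between consecutive stops i–j is d(i,Fern) + d(Fern,j) − d(i,j):
  between Sutton and Oak: 26 + 12 − 31 = 7
  between Oak and North: 12 + 27 − 20 = 19
  between North and Elm: 27 + 22 − 33 = 16
  between Elm and Ivy: 22 + 14 − 20 = 16
  between Ivy and Sutton: 14 + 26 − 12 = 28
Cheapest insertion is between Sutton and Oak, adding 7.
New total = 116 + 7 = 123.

Adding 7 blocks by placing Fern on the Sutton–Oak leg.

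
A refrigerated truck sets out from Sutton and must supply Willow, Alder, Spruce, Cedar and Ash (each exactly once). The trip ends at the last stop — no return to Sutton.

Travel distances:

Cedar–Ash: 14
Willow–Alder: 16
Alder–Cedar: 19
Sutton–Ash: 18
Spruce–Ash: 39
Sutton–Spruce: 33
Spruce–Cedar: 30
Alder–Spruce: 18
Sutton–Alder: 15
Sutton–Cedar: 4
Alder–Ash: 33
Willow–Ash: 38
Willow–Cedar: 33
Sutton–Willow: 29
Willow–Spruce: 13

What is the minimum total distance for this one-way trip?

Shortest open route: 80.

There are 5! = 120 possible orderings.
Sutton - Willow - Alder - Spruce - Cedar - Ash: 29+16+18+30+14 = 107
Sutton - Willow - Alder - Spruce - Ash - Cedar: 29+16+18+39+14 = 116
Sutton - Willow - Alder - Cedar - Spruce - Ash: 29+16+19+30+39 = 133
Sutton - Willow - Alder - Cedar - Ash - Spruce: 29+16+19+14+39 = 117
Sutton - Willow - Alder - Ash - Spruce - Cedar: 29+16+33+39+30 = 147
Sutton - Willow - Alder - Ash - Cedar - Spruce: 29+16+33+14+30 = 122
Sutton - Willow - Spruce - Alder - Cedar - Ash: 29+13+18+19+14 = 93
Sutton - Willow - Spruce - Alder - Ash - Cedar: 29+13+18+33+14 = 107
Sutton - Willow - Spruce - Cedar - Alder - Ash: 29+13+30+19+33 = 124
Sutton - Willow - Spruce - Cedar - Ash - Alder: 29+13+30+14+33 = 119
Sutton - Willow - Spruce - Ash - Alder - Cedar: 29+13+39+33+19 = 133
Sutton - Willow - Spruce - Ash - Cedar - Alder: 29+13+39+14+19 = 114
Sutton - Willow - Cedar - Alder - Spruce - Ash: 29+33+19+18+39 = 138
Sutton - Willow - Cedar - Alder - Ash - Spruce: 29+33+19+33+39 = 153
… (106 more)
Sutton - Cedar - Ash - Alder - Willow - Spruce: 4+14+33+16+13 = 80  ← best
The minimum is 80.
One shortest path: Sutton → Cedar → Ash → Alder → Willow → Spruce.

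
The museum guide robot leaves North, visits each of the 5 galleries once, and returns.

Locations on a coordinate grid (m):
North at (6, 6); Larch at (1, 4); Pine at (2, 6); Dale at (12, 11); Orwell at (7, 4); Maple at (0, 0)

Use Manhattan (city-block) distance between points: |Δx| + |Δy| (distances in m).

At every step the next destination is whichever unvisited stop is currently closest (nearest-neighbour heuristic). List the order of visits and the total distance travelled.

From North: distances to unvisited — Orwell=3, Pine=4, Larch=7, Dale=11, Maple=12. Nearest is Orwell (3).
From Orwell: distances to unvisited — Larch=6, Pine=7, Maple=11, Dale=12. Nearest is Larch (6).
From Larch: distances to unvisited — Pine=3, Maple=5, Dale=18. Nearest is Pine (3).
From Pine: distances to unvisited — Maple=8, Dale=15. Nearest is Maple (8).
From Maple: distances to unvisited — Dale=23. Nearest is Dale (23).
Return Dale→North: 11.
Total = 3 + 6 + 3 + 8 + 23 + 11 = 54.

Nearest-neighbour total = 54 m; route North → Orwell → Larch → Pine → Maple → Dale → North.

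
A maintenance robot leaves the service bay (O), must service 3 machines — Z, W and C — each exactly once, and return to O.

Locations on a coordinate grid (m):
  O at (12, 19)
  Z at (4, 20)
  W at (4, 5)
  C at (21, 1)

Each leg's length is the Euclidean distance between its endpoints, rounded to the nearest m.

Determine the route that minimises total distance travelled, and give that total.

With 3 stops there are 3!/2 = 3 distinct round trips (a route and its reverse cost the same).
O - Z - W - C - O: 8+15+17+20 = 60
O - Z - C - W - O: 8+25+17+16 = 66
O - W - Z - C - O: 16+15+25+20 = 76
The minimum is 60.
One optimal route: O → Z → W → C → O (or its reverse).

Minimum total distance: 60 m.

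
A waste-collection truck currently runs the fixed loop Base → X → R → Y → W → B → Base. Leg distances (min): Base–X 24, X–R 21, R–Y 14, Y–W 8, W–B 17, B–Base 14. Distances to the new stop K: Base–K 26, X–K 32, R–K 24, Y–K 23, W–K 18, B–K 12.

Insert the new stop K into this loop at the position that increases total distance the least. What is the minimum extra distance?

Minimum extra distance: 13 min, inserting K between W and B.

Insertion cost between consecutive stops i–j is d(i,K) + d(K,j) − d(i,j):
  between Base and X: 26 + 32 − 24 = 34
  between X and R: 32 + 24 − 21 = 35
  between R and Y: 24 + 23 − 14 = 33
  between Y and W: 23 + 18 − 8 = 33
  between W and B: 18 + 12 − 17 = 13
  between B and Base: 12 + 26 − 14 = 24
Cheapest insertion is between W and B, adding 13.
New total = 98 + 13 = 111.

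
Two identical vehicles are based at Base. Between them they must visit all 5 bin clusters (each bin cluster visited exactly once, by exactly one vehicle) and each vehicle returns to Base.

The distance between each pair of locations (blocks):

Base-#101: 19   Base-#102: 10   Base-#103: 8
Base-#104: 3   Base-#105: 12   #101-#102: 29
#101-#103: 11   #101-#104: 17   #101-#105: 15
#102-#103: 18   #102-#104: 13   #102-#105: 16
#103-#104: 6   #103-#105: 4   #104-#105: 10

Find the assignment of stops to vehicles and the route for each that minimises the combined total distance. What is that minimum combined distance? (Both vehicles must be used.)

There are 2^4 − 1 = 15 ways to divide the 5 stops into two non-empty groups. For each, the best each vehicle can do is its own shortest tour through its group:
  {#101} + {#102, #103, #104, #105}: 38 + 39 = 77
  {#102} + {#101, #103, #104, #105}: 20 + 47 = 67
  {#101, #102} + {#103, #104, #105}: 58 + 25 = 83
  {#103} + {#101, #102, #104, #105}: 16 + 61 = 77
  {#101, #103} + {#102, #104, #105}: 38 + 39 = 77
  {#102, #103} + {#101, #104, #105}: 36 + 47 = 83
  … (15 splits in total)
  {#104} + {#101, #102, #103, #105}: 6 + 60 = 66  ← best
Best: vehicle 1 Base → #104 → Base = 6; vehicle 2 Base → #101 → #103 → #105 → #102 → Base = 60; combined 66.

Minimum combined distance: 66 blocks.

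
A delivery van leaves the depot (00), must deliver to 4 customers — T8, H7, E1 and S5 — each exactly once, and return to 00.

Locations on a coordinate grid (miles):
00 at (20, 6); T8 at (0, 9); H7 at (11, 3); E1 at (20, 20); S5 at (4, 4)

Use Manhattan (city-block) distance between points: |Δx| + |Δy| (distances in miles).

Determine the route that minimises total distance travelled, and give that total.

00-T8-H7-E1-S5-00: 23+17+26+32+18 = 116
00-T8-H7-S5-E1-00: 23+17+8+32+14 = 94
00-T8-E1-H7-S5-00: 23+31+26+8+18 = 106
00-T8-E1-S5-H7-00: 23+31+32+8+12 = 106
00-T8-S5-H7-E1-00: 23+9+8+26+14 = 80
00-T8-S5-E1-H7-00: 23+9+32+26+12 = 102
00-H7-T8-E1-S5-00: 12+17+31+32+18 = 110
00-H7-T8-S5-E1-00: 12+17+9+32+14 = 84
00-H7-E1-T8-S5-00: 12+26+31+9+18 = 96
00-H7-S5-T8-E1-00: 12+8+9+31+14 = 74
00-E1-T8-H7-S5-00: 14+31+17+8+18 = 88
00-E1-H7-T8-S5-00: 14+26+17+9+18 = 84
The minimum is 74.
One optimal route: 00 → H7 → S5 → T8 → E1 → 00 (or its reverse).

Minimum total distance: 74 miles.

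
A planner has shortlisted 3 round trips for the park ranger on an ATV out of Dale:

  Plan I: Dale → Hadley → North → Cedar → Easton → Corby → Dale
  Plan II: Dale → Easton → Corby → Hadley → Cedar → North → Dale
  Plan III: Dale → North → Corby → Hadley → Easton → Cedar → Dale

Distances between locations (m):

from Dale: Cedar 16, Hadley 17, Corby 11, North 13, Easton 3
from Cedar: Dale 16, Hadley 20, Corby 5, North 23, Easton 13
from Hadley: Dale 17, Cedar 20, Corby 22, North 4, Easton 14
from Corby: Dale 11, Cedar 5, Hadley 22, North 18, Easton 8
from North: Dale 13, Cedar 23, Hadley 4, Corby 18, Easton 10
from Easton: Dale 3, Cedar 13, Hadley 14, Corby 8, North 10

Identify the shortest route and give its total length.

Plan I: 17 + 4 + 23 + 13 + 8 + 11 = 76
Plan II: 3 + 8 + 22 + 20 + 23 + 13 = 89
Plan III: 13 + 18 + 22 + 14 + 13 + 16 = 96

76 m — Plan I is the shortest.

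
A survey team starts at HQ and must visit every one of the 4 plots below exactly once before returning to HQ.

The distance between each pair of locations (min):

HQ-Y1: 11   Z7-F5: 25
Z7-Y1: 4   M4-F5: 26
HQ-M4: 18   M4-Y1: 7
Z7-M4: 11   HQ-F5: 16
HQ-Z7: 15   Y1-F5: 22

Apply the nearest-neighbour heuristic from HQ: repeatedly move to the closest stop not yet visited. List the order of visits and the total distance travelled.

Total distance 68 min via the nearest-neighbour route HQ → Y1 → Z7 → M4 → F5 → HQ.

At HQ the remaining stops are Y1 11, Z7 15, F5 16, M4 18; go to Y1.
At Y1 the remaining stops are Z7 4, M4 7, F5 22; go to Z7.
At Z7 the remaining stops are M4 11, F5 25; go to M4.
At M4 the remaining stops are F5 26; go to F5.
Return F5→HQ: 16.
Total = 11 + 4 + 11 + 26 + 16 = 68.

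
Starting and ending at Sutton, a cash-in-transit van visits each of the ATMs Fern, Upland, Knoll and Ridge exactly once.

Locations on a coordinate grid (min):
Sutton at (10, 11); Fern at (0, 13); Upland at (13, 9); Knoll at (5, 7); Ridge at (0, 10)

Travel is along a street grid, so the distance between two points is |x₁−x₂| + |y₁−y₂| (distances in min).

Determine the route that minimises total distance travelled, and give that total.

Minimum total distance: 38 min.

With 4 stops there are 4!/2 = 12 distinct round trips (a route and its reverse cost the same).
Sutton → Fern → Upland → Knoll → Ridge → Sutton: 12+17+10+8+11 = 58
Sutton → Fern → Upland → Ridge → Knoll → Sutton: 12+17+14+8+9 = 60
Sutton → Fern → Knoll → Upland → Ridge → Sutton: 12+11+10+14+11 = 58
Sutton → Fern → Knoll → Ridge → Upland → Sutton: 12+11+8+14+5 = 50
Sutton → Fern → Ridge → Upland → Knoll → Sutton: 12+3+14+10+9 = 48
Sutton → Fern → Ridge → Knoll → Upland → Sutton: 12+3+8+10+5 = 38
Sutton → Upland → Fern → Knoll → Ridge → Sutton: 5+17+11+8+11 = 52
Sutton → Upland → Fern → Ridge → Knoll → Sutton: 5+17+3+8+9 = 42
Sutton → Upland → Knoll → Fern → Ridge → Sutton: 5+10+11+3+11 = 40
Sutton → Upland → Ridge → Fern → Knoll → Sutton: 5+14+3+11+9 = 42
Sutton → Knoll → Fern → Upland → Ridge → Sutton: 9+11+17+14+11 = 62
Sutton → Knoll → Upland → Fern → Ridge → Sutton: 9+10+17+3+11 = 50
The minimum is 38.
One optimal route: Sutton → Fern → Ridge → Knoll → Upland → Sutton (or its reverse).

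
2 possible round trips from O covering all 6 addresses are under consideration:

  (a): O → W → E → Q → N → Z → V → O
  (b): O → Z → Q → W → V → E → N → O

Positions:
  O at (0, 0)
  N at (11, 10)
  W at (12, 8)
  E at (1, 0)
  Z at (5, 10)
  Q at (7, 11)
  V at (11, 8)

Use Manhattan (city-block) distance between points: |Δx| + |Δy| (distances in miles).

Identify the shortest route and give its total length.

(a): 20 + 19 + 17 + 5 + 6 + 8 + 19 = 94
(b): 15 + 3 + 8 + 1 + 18 + 20 + 21 = 86

86 miles — (b) is the shortest.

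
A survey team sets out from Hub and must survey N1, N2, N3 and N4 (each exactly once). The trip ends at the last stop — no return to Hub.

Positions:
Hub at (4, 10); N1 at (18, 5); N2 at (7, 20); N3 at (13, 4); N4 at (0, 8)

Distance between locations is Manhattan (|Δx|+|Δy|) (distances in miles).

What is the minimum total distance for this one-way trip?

53 miles — the minimum one-way total.

There are 4! = 24 possible orderings.
Hub→N1→N2→N3→N4: 19+26+22+17 = 84
Hub→N1→N2→N4→N3: 19+26+19+17 = 81
Hub→N1→N3→N2→N4: 19+6+22+19 = 66
Hub→N1→N3→N4→N2: 19+6+17+19 = 61
Hub→N1→N4→N2→N3: 19+21+19+22 = 81
Hub→N1→N4→N3→N2: 19+21+17+22 = 79
Hub→N2→N1→N3→N4: 13+26+6+17 = 62
Hub→N2→N1→N4→N3: 13+26+21+17 = 77
Hub→N2→N3→N1→N4: 13+22+6+21 = 62
Hub→N2→N3→N4→N1: 13+22+17+21 = 73
Hub→N2→N4→N1→N3: 13+19+21+6 = 59
Hub→N2→N4→N3→N1: 13+19+17+6 = 55
Hub→N3→N1→N2→N4: 15+6+26+19 = 66
Hub→N3→N1→N4→N2: 15+6+21+19 = 61
… (10 more)
Hub→N4→N2→N3→N1: 6+19+22+6 = 53  ← best
The minimum is 53.
One shortest path: Hub → N4 → N2 → N3 → N1.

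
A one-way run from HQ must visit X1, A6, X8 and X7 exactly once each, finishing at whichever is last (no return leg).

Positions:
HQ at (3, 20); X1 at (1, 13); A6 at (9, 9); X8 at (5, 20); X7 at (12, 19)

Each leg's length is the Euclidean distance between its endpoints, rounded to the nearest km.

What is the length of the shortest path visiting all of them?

There are 4! = 24 possible orderings.
HQ - X1 - A6 - X8 - X7: 7+9+12+7 = 35
HQ - X1 - A6 - X7 - X8: 7+9+10+7 = 33
HQ - X1 - X8 - A6 - X7: 7+8+12+10 = 37
HQ - X1 - X8 - X7 - A6: 7+8+7+10 = 32
HQ - X1 - X7 - A6 - X8: 7+13+10+12 = 42
HQ - X1 - X7 - X8 - A6: 7+13+7+12 = 39
HQ - A6 - X1 - X8 - X7: 13+9+8+7 = 37
HQ - A6 - X1 - X7 - X8: 13+9+13+7 = 42
HQ - A6 - X8 - X1 - X7: 13+12+8+13 = 46
HQ - A6 - X8 - X7 - X1: 13+12+7+13 = 45
HQ - A6 - X7 - X1 - X8: 13+10+13+8 = 44
HQ - A6 - X7 - X8 - X1: 13+10+7+8 = 38
HQ - X8 - X1 - A6 - X7: 2+8+9+10 = 29
HQ - X8 - X1 - X7 - A6: 2+8+13+10 = 33
… (10 more)
HQ - X8 - X7 - A6 - X1: 2+7+10+9 = 28  ← best
The minimum is 28.
One shortest path: HQ → X8 → X7 → A6 → X1.

28 km — the minimum one-way total.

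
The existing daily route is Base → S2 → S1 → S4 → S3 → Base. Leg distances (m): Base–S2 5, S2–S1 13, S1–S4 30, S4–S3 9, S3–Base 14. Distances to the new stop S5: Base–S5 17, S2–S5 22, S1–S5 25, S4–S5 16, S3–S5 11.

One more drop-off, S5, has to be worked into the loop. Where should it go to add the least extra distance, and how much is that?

Insertion cost between consecutive stops i–j is d(i,S5) + d(S5,j) − d(i,j):
  between Base and S2: 17 + 22 − 5 = 34
  between S2 and S1: 22 + 25 − 13 = 34
  between S1 and S4: 25 + 16 − 30 = 11
  between S4 and S3: 16 + 11 − 9 = 18
  between S3 and Base: 11 + 17 − 14 = 14
Cheapest insertion is between S1 and S4, adding 11.
New total = 71 + 11 = 82.

Minimum extra distance: 11 m, inserting S5 between S1 and S4.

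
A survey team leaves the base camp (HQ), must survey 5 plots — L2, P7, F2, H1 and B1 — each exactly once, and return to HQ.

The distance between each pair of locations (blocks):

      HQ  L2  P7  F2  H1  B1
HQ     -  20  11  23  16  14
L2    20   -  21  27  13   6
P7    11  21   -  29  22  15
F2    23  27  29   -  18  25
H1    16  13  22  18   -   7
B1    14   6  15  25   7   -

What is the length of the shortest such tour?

There are 60 distinct closed tours to check (reversals are equivalent).
HQ - L2 - P7 - F2 - H1 - B1 - HQ: 20+21+29+18+7+14 = 109
HQ - L2 - P7 - F2 - B1 - H1 - HQ: 20+21+29+25+7+16 = 118
HQ - L2 - P7 - H1 - F2 - B1 - HQ: 20+21+22+18+25+14 = 120
HQ - L2 - P7 - H1 - B1 - F2 - HQ: 20+21+22+7+25+23 = 118
HQ - L2 - P7 - B1 - F2 - H1 - HQ: 20+21+15+25+18+16 = 115
HQ - L2 - P7 - B1 - H1 - F2 - HQ: 20+21+15+7+18+23 = 104
HQ - L2 - F2 - P7 - H1 - B1 - HQ: 20+27+29+22+7+14 = 119
HQ - L2 - F2 - P7 - B1 - H1 - HQ: 20+27+29+15+7+16 = 114
HQ - L2 - F2 - H1 - P7 - B1 - HQ: 20+27+18+22+15+14 = 116
HQ - L2 - F2 - H1 - B1 - P7 - HQ: 20+27+18+7+15+11 = 98
HQ - L2 - F2 - B1 - P7 - H1 - HQ: 20+27+25+15+22+16 = 125
HQ - L2 - F2 - B1 - H1 - P7 - HQ: 20+27+25+7+22+11 = 112
HQ - L2 - H1 - P7 - F2 - B1 - HQ: 20+13+22+29+25+14 = 123
HQ - L2 - H1 - P7 - B1 - F2 - HQ: 20+13+22+15+25+23 = 118
… (46 more)
HQ - P7 - L2 - B1 - H1 - F2 - HQ: 11+21+6+7+18+23 = 86  ← best
The minimum is 86.
One optimal route: HQ → P7 → L2 → B1 → H1 → F2 → HQ (or its reverse).

86 blocks — the shortest possible round trip.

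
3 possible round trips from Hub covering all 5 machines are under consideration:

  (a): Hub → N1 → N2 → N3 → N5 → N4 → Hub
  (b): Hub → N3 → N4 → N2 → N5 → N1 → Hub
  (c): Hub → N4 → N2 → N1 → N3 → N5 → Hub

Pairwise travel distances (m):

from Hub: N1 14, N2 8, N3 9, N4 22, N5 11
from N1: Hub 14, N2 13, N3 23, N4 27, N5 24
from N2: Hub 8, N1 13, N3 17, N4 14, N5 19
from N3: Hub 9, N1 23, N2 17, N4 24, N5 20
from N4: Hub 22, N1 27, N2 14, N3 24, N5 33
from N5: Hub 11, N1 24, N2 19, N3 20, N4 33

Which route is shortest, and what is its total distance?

(a): 14 + 13 + 17 + 20 + 33 + 22 = 119
(b): 9 + 24 + 14 + 19 + 24 + 14 = 104
(c): 22 + 14 + 13 + 23 + 20 + 11 = 103

103 m — (c) is the shortest.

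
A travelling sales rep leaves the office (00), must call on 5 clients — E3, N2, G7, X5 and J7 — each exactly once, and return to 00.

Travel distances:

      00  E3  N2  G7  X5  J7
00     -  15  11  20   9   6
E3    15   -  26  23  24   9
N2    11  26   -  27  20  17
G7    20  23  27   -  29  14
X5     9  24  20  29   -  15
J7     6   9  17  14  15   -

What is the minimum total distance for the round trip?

With 5 stops there are 5!/2 = 60 distinct round trips (a route and its reverse cost the same).
00 → E3 → N2 → G7 → X5 → J7 → 00: 15+26+27+29+15+6 = 118
00 → E3 → N2 → G7 → J7 → X5 → 00: 15+26+27+14+15+9 = 106
00 → E3 → N2 → X5 → G7 → J7 → 00: 15+26+20+29+14+6 = 110
00 → E3 → N2 → X5 → J7 → G7 → 00: 15+26+20+15+14+20 = 110
00 → E3 → N2 → J7 → G7 → X5 → 00: 15+26+17+14+29+9 = 110
00 → E3 → N2 → J7 → X5 → G7 → 00: 15+26+17+15+29+20 = 122
00 → E3 → G7 → N2 → X5 → J7 → 00: 15+23+27+20+15+6 = 106
00 → E3 → G7 → N2 → J7 → X5 → 00: 15+23+27+17+15+9 = 106
00 → E3 → G7 → X5 → N2 → J7 → 00: 15+23+29+20+17+6 = 110
00 → E3 → G7 → X5 → J7 → N2 → 00: 15+23+29+15+17+11 = 110
00 → E3 → G7 → J7 → N2 → X5 → 00: 15+23+14+17+20+9 = 98
00 → E3 → G7 → J7 → X5 → N2 → 00: 15+23+14+15+20+11 = 98
00 → E3 → X5 → N2 → G7 → J7 → 00: 15+24+20+27+14+6 = 106
00 → E3 → X5 → N2 → J7 → G7 → 00: 15+24+20+17+14+20 = 110
… (46 more)
00 → E3 → J7 → G7 → N2 → X5 → 00: 15+9+14+27+20+9 = 94  ← best
The minimum is 94.
One optimal route: 00 → E3 → J7 → G7 → N2 → X5 → 00 (or its reverse).

94 — the shortest possible round trip.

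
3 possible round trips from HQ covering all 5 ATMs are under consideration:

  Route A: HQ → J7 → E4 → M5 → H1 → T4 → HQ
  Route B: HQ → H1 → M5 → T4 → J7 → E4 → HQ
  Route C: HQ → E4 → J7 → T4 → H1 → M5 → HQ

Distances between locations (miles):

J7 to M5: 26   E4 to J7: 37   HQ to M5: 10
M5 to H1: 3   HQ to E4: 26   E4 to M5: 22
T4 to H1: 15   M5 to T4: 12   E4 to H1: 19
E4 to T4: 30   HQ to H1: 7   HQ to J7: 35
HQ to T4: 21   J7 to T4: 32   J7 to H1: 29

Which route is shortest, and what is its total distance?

Shortest is Route B, total 117 miles.

Route A: 35 + 37 + 22 + 3 + 15 + 21 = 133
Route B: 7 + 3 + 12 + 32 + 37 + 26 = 117
Route C: 26 + 37 + 32 + 15 + 3 + 10 = 123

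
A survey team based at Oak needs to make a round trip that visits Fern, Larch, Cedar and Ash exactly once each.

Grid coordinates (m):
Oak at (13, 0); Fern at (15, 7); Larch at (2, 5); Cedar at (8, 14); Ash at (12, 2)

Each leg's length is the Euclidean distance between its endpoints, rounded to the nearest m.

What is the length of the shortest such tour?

There are 12 distinct closed tours to check (reversals are equivalent).
Oak → Fern → Larch → Cedar → Ash → Oak: 7+13+11+13+2 = 46
Oak → Fern → Larch → Ash → Cedar → Oak: 7+13+10+13+15 = 58
Oak → Fern → Cedar → Larch → Ash → Oak: 7+10+11+10+2 = 40
Oak → Fern → Cedar → Ash → Larch → Oak: 7+10+13+10+12 = 52
Oak → Fern → Ash → Larch → Cedar → Oak: 7+6+10+11+15 = 49
Oak → Fern → Ash → Cedar → Larch → Oak: 7+6+13+11+12 = 49
Oak → Larch → Fern → Cedar → Ash → Oak: 12+13+10+13+2 = 50
Oak → Larch → Fern → Ash → Cedar → Oak: 12+13+6+13+15 = 59
Oak → Larch → Cedar → Fern → Ash → Oak: 12+11+10+6+2 = 41
Oak → Larch → Ash → Fern → Cedar → Oak: 12+10+6+10+15 = 53
Oak → Cedar → Fern → Larch → Ash → Oak: 15+10+13+10+2 = 50
Oak → Cedar → Larch → Fern → Ash → Oak: 15+11+13+6+2 = 47
The minimum is 40.
One optimal route: Oak → Fern → Cedar → Larch → Ash → Oak (or its reverse).

Shortest round trip = 40 m.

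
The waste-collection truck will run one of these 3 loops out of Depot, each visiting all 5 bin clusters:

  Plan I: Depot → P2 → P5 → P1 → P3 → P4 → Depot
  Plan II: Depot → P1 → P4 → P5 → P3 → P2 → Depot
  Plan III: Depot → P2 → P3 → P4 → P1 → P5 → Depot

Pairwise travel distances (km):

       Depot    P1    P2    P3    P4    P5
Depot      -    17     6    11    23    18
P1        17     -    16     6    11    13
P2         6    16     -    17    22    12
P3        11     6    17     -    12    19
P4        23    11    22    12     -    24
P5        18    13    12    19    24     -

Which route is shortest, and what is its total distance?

Shortest is Plan I, total 72 km.

Plan I: 6 + 12 + 13 + 6 + 12 + 23 = 72
Plan II: 17 + 11 + 24 + 19 + 17 + 6 = 94
Plan III: 6 + 17 + 12 + 11 + 13 + 18 = 77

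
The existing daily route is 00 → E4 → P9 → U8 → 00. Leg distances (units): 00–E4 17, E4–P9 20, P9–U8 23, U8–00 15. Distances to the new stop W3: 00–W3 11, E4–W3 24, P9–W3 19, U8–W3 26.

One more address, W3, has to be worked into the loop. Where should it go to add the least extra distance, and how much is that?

Adding 18 by placing W3 on the 00–E4 leg.

Insertion cost between consecutive stops i–j is d(i,W3) + d(W3,j) − d(i,j):
  between 00 and E4: 11 + 24 − 17 = 18
  between E4 and P9: 24 + 19 − 20 = 23
  between P9 and U8: 19 + 26 − 23 = 22
  between U8 and 00: 26 + 11 − 15 = 22
Cheapest insertion is between 00 and E4, adding 18.
New total = 75 + 18 = 93.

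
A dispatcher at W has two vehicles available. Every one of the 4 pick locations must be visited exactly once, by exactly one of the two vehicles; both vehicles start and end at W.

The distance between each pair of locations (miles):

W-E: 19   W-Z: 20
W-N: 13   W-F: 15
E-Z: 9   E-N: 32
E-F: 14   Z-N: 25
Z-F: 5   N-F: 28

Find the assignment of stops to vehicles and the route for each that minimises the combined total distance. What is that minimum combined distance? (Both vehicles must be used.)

There are 2^3 − 1 = 7 ways to divide the 4 stops into two non-empty groups. For each, the best each vehicle can do is its own shortest tour through its group:
  {E} + {Z, N, F}: 38 + 58 = 96
  {Z} + {E, N, F}: 40 + 74 = 114
  {E, Z} + {N, F}: 48 + 56 = 104
  {N} + {E, Z, F}: 26 + 48 = 74
  {E, N} + {Z, F}: 64 + 40 = 104
  {Z, N} + {E, F}: 58 + 48 = 106
  … (7 splits in total)
Best: vehicle 1 W → N → W = 26; vehicle 2 W → E → Z → F → W = 48; combined 74.

74 miles — the smallest possible combined total.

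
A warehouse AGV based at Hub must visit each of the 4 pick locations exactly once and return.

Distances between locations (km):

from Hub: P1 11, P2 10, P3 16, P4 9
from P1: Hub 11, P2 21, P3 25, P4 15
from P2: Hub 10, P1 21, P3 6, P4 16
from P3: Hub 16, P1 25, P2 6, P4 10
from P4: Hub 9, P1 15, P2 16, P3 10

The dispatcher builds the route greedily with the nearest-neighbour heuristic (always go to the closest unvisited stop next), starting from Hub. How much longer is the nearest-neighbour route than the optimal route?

Hub: P4=9, P2=10, P1=11, P3=16 ⇒ P4
P4: P3=10, P1=15, P2=16 ⇒ P3
P3: P2=6, P1=25 ⇒ P2
P2: P1=21 ⇒ P1
NN route Hub → P4 → P3 → P2 → P1 → Hub costs 57.
Optimal: Hub → P1 → P4 → P3 → P2 → Hub costs 52 (by enumerating all 12 distinct tours).
Excess = 57 − 52 = 5.

Excess over optimum: 5 km.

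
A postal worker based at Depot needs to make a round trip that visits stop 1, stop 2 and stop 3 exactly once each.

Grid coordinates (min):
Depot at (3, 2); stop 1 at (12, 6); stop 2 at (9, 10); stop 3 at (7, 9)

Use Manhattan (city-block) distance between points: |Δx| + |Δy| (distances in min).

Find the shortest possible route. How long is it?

34 min — the shortest possible round trip.

With 3 stops there are 3!/2 = 3 distinct round trips (a route and its reverse cost the same).
Depot→stop 1→stop 2→stop 3→Depot: 13+7+3+11 = 34
Depot→stop 1→stop 3→stop 2→Depot: 13+8+3+14 = 38
Depot→stop 2→stop 1→stop 3→Depot: 14+7+8+11 = 40
The minimum is 34.
One optimal route: Depot → stop 1 → stop 2 → stop 3 → Depot (or its reverse).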